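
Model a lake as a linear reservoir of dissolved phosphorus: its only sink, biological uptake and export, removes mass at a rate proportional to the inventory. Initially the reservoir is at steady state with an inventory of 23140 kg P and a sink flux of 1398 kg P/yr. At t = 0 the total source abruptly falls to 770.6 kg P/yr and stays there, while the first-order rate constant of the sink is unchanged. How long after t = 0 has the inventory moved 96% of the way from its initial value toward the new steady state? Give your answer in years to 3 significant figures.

53.3 yr

τ = M₀/F₀ = 23140/1398 = 16.55 yr.
The remaining gap fraction is e^(−t/τ); 96% covered ⇒ e^(−t/τ) = 0.0400.
t = −τ ln(0.0400) = 16.55 × 3.219 = 53.28 yr.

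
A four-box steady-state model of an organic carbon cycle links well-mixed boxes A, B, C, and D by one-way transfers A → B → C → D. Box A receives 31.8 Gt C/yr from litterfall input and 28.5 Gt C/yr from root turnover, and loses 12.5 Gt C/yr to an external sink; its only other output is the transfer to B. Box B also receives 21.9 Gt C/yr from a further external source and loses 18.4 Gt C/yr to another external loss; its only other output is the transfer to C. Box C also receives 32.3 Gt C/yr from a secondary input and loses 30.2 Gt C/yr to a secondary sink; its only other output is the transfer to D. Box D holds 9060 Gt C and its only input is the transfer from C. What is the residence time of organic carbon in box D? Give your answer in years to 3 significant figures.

170 yr

Box A: F(A→B) = (31.8 + 28.5) − 12.5 = 47.800 Gt C/yr.
Box B: F(B→C) = (47.800 + 21.9) − 18.4 = 51.300 Gt C/yr.
Box C: F(C→D) = (51.300 + 32.3) − 30.2 = 53.400 Gt C/yr.
Box D throughput = its input = 53.400 Gt C/yr; τ = 9060 / 53.400 = 169.7 yr.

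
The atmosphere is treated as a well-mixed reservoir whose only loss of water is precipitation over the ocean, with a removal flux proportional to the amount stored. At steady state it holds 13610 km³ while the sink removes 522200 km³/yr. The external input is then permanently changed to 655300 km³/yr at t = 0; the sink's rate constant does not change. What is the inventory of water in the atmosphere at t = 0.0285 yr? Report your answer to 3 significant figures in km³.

15900 km³

τ = M₀/F₀ = 13610/522200 = 0.02606 yr; rate constant k = 1/τ.
New steady state M_∞ = F₁/k = F₁·τ = 655300 × 0.02606 = 17079 km³.
M(t) = M_∞ + (M₀ − M_∞)·e^(−t/τ); t/τ = 0.0285/0.02606 = 1.094, so e^(−t/τ) = 0.3350.
M(t) = 17079 − 3469 × 0.3350 = 15917 km³.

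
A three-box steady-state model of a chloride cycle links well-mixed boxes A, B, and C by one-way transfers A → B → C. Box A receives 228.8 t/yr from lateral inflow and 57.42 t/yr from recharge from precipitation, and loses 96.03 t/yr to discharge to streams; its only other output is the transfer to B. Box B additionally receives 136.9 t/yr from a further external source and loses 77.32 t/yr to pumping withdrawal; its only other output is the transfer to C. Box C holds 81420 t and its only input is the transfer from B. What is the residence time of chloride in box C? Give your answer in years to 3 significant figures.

326 yr

Box A: F(A→B) = (228.8 + 57.42) − 96.03 = 190.19 t/yr.
Box B: F(B→C) = (190.19 + 136.9) − 77.32 = 249.77 t/yr.
Box C throughput = its input = 249.77 t/yr; τ = 81420 / 249.77 = 326.0 yr.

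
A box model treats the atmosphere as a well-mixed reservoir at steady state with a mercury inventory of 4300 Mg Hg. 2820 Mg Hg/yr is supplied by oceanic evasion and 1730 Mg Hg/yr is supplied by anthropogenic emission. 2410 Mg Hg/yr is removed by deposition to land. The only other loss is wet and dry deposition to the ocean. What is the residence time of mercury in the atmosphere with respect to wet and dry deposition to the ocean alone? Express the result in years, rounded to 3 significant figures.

2.01 yr

At steady state ΣF_in = ΣF_out.
ΣF_in = 2820 + 1730 = 4550.0 Mg Hg/yr.
Wet and dry deposition to the ocean flux = ΣF_in − (2410) = 4550.0 − 2410 = 2140 Mg Hg/yr.
τ = M / F = 4300 / 2140 = 2.009 yr.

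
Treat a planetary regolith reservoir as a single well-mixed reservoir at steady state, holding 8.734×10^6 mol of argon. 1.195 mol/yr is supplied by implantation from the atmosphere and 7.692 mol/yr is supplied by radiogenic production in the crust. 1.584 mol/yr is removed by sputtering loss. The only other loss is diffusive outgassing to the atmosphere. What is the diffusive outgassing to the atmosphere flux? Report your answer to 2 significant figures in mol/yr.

7.3 mol/yr

At steady state ΣF_in = ΣF_out.
ΣF_in = 1.195 + 7.692 = 8.8870 mol/yr.
Diffusive outgassing to the atmosphere flux = ΣF_in − (1.584) = 8.8870 − 1.584 = 7.303 mol/yr.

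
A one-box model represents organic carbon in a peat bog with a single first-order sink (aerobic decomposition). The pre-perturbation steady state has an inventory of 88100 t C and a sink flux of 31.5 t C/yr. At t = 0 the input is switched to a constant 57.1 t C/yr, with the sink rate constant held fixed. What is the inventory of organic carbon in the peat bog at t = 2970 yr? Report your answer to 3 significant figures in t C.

The sink rate constant is k = F₀/M₀ = 31.5/88100 = 0.0003575 yr⁻¹.
Solving dM/dt = F₁ − kM with M(0) = M₀ gives M(t) = F₁/k + (M₀ − F₁/k)·e^(−kt).
F₁/k = 57.1/0.0003575 = 159700 t C; kt = 0.0003575 × 2970 = 1.062, e^(−kt) = 0.3458.
M(2970) = 159700 + (88100 − 159700) × 0.3458 = 159700 − 24760 = 134940 t C.

135000 t C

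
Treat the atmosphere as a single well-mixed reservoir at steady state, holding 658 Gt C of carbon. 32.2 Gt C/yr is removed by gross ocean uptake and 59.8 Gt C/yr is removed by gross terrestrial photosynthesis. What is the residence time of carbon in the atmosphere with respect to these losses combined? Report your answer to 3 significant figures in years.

Total removal = 32.20 + 59.80 = 92.000 Gt C/yr.
τ = M / ΣF_out = 658 / 92.000 = 7.152 yr.

7.15 yr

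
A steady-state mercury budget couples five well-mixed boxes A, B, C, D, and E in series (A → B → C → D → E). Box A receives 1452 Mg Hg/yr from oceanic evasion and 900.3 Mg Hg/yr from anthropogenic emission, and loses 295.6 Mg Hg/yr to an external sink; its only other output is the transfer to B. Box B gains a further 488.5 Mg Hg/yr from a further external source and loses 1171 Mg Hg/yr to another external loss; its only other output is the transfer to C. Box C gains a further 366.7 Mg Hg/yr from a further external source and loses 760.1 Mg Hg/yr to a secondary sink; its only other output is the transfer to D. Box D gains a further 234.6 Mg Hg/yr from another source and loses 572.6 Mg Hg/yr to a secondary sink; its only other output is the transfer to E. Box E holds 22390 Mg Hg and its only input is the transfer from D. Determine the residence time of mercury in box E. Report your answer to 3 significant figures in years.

34.8 yr

Box A: F(A→B) = (1452 + 900.3) − 295.6 = 2056.7 Mg Hg/yr.
Box B: F(B→C) = (2056.7 + 488.5) − 1171 = 1374.2 Mg Hg/yr.
Box C: F(C→D) = (1374.2 + 366.7) − 760.1 = 980.80 Mg Hg/yr.
Box D: F(D→E) = (980.80 + 234.6) − 572.6 = 642.80 Mg Hg/yr.
Box E throughput = its input = 642.80 Mg Hg/yr; τ = 22390 / 642.80 = 34.83 yr.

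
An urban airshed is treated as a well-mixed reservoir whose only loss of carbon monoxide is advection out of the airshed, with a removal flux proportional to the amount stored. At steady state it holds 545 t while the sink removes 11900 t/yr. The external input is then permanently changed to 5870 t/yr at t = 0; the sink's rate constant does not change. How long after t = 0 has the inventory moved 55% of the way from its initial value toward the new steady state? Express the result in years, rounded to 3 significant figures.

0.0366 yr

τ = M₀/F₀ = 545/11900 = 0.04580 yr.
The remaining gap fraction is e^(−t/τ); 55% covered ⇒ e^(−t/τ) = 0.450.
t = −τ ln(0.450) = 0.04580 × 0.7985 = 0.03657 yr.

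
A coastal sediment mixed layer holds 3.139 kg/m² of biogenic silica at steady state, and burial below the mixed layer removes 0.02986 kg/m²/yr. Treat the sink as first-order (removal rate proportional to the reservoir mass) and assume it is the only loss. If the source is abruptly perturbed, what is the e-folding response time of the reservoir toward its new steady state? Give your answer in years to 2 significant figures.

110 yr

For a linear reservoir the response time equals the residence time τ = M/F.
τ = 3.139 / 0.02986 = 105.1 yr.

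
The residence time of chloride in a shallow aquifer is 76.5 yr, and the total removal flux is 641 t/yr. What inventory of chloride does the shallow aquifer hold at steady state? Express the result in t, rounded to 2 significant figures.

49000 t

τ = M/F ⇒ M = τ × F = 76.5 × 641 = 49040 t.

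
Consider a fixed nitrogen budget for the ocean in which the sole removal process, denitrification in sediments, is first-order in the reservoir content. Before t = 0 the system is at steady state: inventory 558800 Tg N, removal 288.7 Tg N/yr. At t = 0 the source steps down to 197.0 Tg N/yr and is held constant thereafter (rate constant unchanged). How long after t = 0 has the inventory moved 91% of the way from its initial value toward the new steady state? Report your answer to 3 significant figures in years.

τ = M₀/F₀ = 558800/288.7 = 1936 yr.
The remaining gap fraction is e^(−t/τ); 91% covered ⇒ e^(−t/τ) = 0.0900.
t = −τ ln(0.0900) = 1936 × 2.408 = 4661 yr.

4660 yr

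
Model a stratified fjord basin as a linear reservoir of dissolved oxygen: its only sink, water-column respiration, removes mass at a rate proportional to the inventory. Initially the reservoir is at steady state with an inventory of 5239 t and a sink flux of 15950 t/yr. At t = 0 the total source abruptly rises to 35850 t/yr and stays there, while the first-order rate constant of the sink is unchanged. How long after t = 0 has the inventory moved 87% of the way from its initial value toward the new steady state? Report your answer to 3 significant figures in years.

τ = M₀/F₀ = 5239/15950 = 0.3285 yr.
The remaining gap fraction is e^(−t/τ); 87% covered ⇒ e^(−t/τ) = 0.130.
t = −τ ln(0.130) = 0.3285 × 2.040 = 0.6701 yr.

0.670 yr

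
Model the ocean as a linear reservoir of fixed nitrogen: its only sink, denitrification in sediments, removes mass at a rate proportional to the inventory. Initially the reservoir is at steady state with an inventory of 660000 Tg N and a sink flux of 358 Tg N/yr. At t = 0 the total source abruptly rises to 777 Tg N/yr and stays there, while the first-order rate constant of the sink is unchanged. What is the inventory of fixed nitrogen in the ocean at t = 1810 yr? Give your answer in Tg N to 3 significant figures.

Residence time τ = M₀/F₀ = 1844 yr. The eventual steady state is M_∞ = M₀·(F₁/F₀) = 660000 × 777/358 = 1.4325×10^6 Tg N.
The anomaly ΔM(t) = M(t) − M_∞ decays as ΔM₀·e^(−t/τ) with ΔM₀ = 660000 − 1.4325×10^6 = −772500 Tg N.
At t = 1810 yr, e^(−t/τ) = e^(−0.9818) = 0.3746, so ΔM = −289400 Tg N and M = 1.4325×10^6 − 289400 = 1.1431×10^6 Tg N.

1.14×10^6 Tg N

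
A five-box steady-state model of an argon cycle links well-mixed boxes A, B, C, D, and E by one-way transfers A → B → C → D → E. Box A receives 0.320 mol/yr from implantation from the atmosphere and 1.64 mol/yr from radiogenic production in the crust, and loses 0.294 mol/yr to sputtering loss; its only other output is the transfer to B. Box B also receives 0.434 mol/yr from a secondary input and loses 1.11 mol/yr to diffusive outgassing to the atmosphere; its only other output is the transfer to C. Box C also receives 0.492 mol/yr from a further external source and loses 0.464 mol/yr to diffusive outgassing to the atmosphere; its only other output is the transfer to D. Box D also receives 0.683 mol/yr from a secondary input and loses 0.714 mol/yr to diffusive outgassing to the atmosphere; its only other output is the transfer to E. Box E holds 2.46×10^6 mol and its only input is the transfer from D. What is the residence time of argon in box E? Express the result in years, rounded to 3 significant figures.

2.49×10^6 yr

Box A: F(A→B) = (0.320 + 1.64) − 0.294 = 1.6660 mol/yr.
Box B: F(B→C) = (1.6660 + 0.434) − 1.11 = 0.99000 mol/yr.
Box C: F(C→D) = (0.99000 + 0.492) − 0.464 = 1.0180 mol/yr.
Box D: F(D→E) = (1.0180 + 0.683) − 0.714 = 0.98700 mol/yr.
Box E throughput = its input = 0.98700 mol/yr; τ = 2.46×10^6 / 0.98700 = 2.492×10^6 yr.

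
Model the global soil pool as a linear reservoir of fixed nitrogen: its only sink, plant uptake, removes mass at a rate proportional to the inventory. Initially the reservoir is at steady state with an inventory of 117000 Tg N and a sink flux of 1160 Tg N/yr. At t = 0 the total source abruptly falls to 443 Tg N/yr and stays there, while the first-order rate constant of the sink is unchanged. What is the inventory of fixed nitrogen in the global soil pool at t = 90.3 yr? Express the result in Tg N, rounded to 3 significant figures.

74200 Tg N

The sink rate constant is k = F₀/M₀ = 1160/117000 = 0.009915 yr⁻¹.
Solving dM/dt = F₁ − kM with M(0) = M₀ gives M(t) = F₁/k + (M₀ − F₁/k)·e^(−kt).
F₁/k = 443/0.009915 = 44682 Tg N; kt = 0.009915 × 90.3 = 0.8953, e^(−kt) = 0.4085.
M(90.3) = 44682 + (117000 − 44682) × 0.4085 = 44682 + 29540 = 74223 Tg N.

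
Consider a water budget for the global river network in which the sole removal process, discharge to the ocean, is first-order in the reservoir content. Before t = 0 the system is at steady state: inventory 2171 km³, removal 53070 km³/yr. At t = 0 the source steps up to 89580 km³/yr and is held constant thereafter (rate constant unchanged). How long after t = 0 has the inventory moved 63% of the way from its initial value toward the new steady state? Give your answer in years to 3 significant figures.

τ = M₀/F₀ = 2171/53070 = 0.04091 yr.
The remaining gap fraction is e^(−t/τ); 63% covered ⇒ e^(−t/τ) = 0.370.
t = −τ ln(0.370) = 0.04091 × 0.9943 = 0.04067 yr.

0.0407 yr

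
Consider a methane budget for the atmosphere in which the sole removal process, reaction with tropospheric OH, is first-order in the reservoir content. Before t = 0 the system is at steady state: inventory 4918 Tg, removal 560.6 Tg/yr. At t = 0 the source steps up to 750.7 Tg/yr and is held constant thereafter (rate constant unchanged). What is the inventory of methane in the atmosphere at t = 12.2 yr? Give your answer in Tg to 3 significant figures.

Residence time τ = M₀/F₀ = 8.773 yr. The eventual steady state is M_∞ = M₀·(F₁/F₀) = 4918 × 750.7/560.6 = 6585.7 Tg.
The anomaly ΔM(t) = M(t) − M_∞ decays as ΔM₀·e^(−t/τ) with ΔM₀ = 4918 − 6585.7 = −1668 Tg.
At t = 12.2 yr, e^(−t/τ) = e^(−1.391) = 0.2489, so ΔM = −415.1 Tg and M = 6585.7 − 415.1 = 6170.6 Tg.

6170 Tg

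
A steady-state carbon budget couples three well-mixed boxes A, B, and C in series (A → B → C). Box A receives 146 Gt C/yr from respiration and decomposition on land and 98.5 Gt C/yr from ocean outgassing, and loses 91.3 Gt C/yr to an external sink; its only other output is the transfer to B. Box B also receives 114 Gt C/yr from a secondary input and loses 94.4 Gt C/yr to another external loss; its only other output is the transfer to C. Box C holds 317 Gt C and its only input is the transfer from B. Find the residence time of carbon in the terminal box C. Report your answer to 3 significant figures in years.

1.83 yr

Box A: F(A→B) = (146 + 98.5) − 91.3 = 153.20 Gt C/yr.
Box B: F(B→C) = (153.20 + 114) − 94.4 = 172.80 Gt C/yr.
Box C throughput = its input = 172.80 Gt C/yr; τ = 317 / 172.80 = 1.834 yr.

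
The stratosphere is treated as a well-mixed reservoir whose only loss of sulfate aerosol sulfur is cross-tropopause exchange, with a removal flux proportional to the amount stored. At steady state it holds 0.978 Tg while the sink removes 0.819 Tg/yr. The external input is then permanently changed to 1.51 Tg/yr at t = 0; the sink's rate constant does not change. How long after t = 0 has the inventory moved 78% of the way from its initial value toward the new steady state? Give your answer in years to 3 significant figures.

τ = M₀/F₀ = 0.978/0.819 = 1.194 yr.
The remaining gap fraction is e^(−t/τ); 78% covered ⇒ e^(−t/τ) = 0.220.
t = −τ ln(0.220) = 1.194 × 1.514 = 1.808 yr.

1.81 yr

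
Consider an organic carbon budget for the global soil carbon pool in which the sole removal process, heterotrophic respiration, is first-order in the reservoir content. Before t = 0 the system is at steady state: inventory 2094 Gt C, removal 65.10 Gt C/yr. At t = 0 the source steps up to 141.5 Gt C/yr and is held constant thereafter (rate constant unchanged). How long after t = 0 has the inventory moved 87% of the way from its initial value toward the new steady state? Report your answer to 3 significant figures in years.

τ = M₀/F₀ = 2094/65.10 = 32.17 yr.
The remaining gap fraction is e^(−t/τ); 87% covered ⇒ e^(−t/τ) = 0.130.
t = −τ ln(0.130) = 32.17 × 2.040 = 65.63 yr.

65.6 yr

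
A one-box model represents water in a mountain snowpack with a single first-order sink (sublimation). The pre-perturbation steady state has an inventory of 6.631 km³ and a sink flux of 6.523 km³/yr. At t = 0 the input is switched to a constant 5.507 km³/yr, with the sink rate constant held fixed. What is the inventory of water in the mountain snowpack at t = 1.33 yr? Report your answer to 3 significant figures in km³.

Residence time τ = M₀/F₀ = 1.017 yr. The eventual steady state is M_∞ = M₀·(F₁/F₀) = 6.631 × 5.507/6.523 = 5.5982 km³.
The anomaly ΔM(t) = M(t) − M_∞ decays as ΔM₀·e^(−t/τ) with ΔM₀ = 6.631 − 5.5982 = 1.033 km³.
At t = 1.33 yr, e^(−t/τ) = e^(−1.308) = 0.2703, so ΔM = 0.2791 km³ and M = 5.5982 + 0.2791 = 5.8773 km³.

5.88 km³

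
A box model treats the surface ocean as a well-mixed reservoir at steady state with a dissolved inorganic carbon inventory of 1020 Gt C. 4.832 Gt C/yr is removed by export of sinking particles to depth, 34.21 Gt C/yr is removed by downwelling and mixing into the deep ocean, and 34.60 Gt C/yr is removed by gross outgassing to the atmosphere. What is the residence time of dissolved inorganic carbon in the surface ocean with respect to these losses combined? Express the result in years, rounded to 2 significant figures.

14 yr

Total removal = 4.832 + 34.21 + 34.60 = 73.642 Gt C/yr.
τ = M / ΣF_out = 1020 / 73.642 = 13.85 yr.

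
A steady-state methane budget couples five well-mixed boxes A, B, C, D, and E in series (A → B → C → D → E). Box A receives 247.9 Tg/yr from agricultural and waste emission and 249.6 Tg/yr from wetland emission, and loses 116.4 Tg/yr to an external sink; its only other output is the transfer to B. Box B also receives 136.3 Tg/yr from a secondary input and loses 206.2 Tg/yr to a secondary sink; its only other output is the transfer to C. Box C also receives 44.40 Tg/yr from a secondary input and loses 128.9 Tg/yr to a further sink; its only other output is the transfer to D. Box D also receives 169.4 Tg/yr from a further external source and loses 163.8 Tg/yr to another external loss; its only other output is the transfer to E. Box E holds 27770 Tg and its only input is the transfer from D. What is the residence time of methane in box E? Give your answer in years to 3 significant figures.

Box A: F(A→B) = (247.9 + 249.6) − 116.4 = 381.10 Tg/yr.
Box B: F(B→C) = (381.10 + 136.3) − 206.2 = 311.20 Tg/yr.
Box C: F(C→D) = (311.20 + 44.40) − 128.9 = 226.70 Tg/yr.
Box D: F(D→E) = (226.70 + 169.4) − 163.8 = 232.30 Tg/yr.
Box E throughput = its input = 232.30 Tg/yr; τ = 27770 / 232.30 = 119.5 yr.

120 yr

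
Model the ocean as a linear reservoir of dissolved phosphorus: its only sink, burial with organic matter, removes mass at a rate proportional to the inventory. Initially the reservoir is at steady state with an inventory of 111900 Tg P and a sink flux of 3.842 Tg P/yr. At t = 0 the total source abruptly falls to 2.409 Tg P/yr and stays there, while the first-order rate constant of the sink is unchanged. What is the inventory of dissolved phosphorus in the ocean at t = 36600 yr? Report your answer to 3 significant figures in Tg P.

τ = M₀/F₀ = 111900/3.842 = 29130 yr; rate constant k = 1/τ.
New steady state M_∞ = F₁/k = F₁·τ = 2.409 × 29130 = 70163 Tg P.
M(t) = M_∞ + (M₀ − M_∞)·e^(−t/τ); t/τ = 36600/29130 = 1.257, so e^(−t/τ) = 0.2846.
M(t) = 70163 + 41740 × 0.2846 = 82042 Tg P.

82000 Tg P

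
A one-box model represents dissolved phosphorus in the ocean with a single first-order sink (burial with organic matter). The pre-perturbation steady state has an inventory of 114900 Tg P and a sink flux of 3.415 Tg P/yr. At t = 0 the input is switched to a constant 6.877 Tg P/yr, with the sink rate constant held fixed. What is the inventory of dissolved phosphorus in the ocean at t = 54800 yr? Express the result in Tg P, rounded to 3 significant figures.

The sink rate constant is k = F₀/M₀ = 3.415/114900 = 2.972×10^-5 yr⁻¹.
Solving dM/dt = F₁ − kM with M(0) = M₀ gives M(t) = F₁/k + (M₀ − F₁/k)·e^(−kt).
F₁/k = 6.877/2.972×10^-5 = 231380 Tg P; kt = 2.972×10^-5 × 54800 = 1.629, e^(−kt) = 0.1962.
M(54800) = 231380 + (114900 − 231380) × 0.1962 = 231380 − 22850 = 208530 Tg P.

209000 Tg P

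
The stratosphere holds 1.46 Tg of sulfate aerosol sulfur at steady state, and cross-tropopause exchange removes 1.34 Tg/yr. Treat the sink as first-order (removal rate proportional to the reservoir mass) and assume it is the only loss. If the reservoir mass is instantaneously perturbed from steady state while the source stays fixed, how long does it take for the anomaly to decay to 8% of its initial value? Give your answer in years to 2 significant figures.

2.8 yr

For a linear reservoir the anomaly decays as exp(−t/τ) with τ = M/F = 1.46/1.34 = 1.090 yr.
exp(−t/τ) = 0.08 ⇒ t = −τ ln(0.08) = 1.090 × 2.526 = 2.752 yr.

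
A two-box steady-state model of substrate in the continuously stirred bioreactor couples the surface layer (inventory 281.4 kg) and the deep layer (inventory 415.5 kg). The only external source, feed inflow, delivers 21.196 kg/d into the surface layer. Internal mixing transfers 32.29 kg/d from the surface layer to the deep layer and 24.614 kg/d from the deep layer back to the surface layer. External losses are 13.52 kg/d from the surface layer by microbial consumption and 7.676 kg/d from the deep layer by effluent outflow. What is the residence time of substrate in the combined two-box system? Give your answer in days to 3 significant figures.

32.9 d

Residence time in the combined system uses the total inventory and the total *external* removal — internal exchanges between the two boxes cancel.
M_total = 281.4 + 415.5 = 696.90 kg.
ΣF_external_out = 13.52 + 7.676 = 21.196 kg/d.
τ = M_total / ΣF_ext = 696.90 / 21.196 = 32.88 d.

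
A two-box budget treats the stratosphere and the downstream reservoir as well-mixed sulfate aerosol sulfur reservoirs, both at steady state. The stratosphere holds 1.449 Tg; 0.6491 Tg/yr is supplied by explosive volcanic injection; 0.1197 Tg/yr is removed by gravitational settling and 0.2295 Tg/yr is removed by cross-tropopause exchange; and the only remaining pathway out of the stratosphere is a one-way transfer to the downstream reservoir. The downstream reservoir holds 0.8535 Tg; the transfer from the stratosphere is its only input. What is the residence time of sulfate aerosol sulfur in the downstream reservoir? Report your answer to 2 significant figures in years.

2.8 yr

Balance the stratosphere: ΣF_in = 0.64910 Tg/yr.
Transfer to the downstream reservoir = ΣF_in − (0.1197 + 0.2295) = 0.29990 Tg/yr.
At steady state the output of the downstream reservoir equals its input, 0.29990 Tg/yr.
τ = M / F = 0.8535 / 0.29990 = 2.846 yr.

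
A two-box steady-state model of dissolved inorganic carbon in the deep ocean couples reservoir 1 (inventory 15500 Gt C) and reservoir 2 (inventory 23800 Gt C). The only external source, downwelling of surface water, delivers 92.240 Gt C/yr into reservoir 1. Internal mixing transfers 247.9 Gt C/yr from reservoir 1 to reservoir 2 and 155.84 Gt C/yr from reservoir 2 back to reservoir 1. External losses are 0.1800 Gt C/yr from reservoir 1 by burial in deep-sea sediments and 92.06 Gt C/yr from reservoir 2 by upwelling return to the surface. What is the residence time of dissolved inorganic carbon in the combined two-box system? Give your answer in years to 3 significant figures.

Treat the two boxes together as one reservoir: the mixing fluxes between them are internal recycling, so τ = ΣM / Σ(external losses).
M_total = 15500 + 23800 = 39300 Gt C.
ΣF_external_out = 0.1800 + 92.06 = 92.240 Gt C/yr.
τ = M_total / ΣF_ext = 39300 / 92.240 = 426.1 yr.

426 yr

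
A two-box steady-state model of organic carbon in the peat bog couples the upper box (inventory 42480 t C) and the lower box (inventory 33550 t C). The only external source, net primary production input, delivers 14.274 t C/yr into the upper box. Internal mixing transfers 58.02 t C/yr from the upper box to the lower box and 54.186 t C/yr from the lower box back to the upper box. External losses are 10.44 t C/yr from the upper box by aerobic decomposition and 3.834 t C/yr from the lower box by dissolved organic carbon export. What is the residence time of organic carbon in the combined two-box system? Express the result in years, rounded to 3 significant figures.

5330 yr

Residence time in the combined system uses the total inventory and the total *external* removal — internal exchanges between the two boxes cancel.
M_total = 42480 + 33550 = 76030 t C.
ΣF_external_out = 10.44 + 3.834 = 14.274 t C/yr.
τ = M_total / ΣF_ext = 76030 / 14.274 = 5326 yr.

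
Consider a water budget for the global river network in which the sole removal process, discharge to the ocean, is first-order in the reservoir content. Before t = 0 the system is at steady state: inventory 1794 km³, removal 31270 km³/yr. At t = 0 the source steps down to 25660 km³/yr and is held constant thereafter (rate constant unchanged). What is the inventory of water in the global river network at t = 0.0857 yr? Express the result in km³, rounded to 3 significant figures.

Residence time τ = M₀/F₀ = 0.05737 yr. The eventual steady state is M_∞ = M₀·(F₁/F₀) = 1794 × 25660/31270 = 1472.1 km³.
The anomaly ΔM(t) = M(t) − M_∞ decays as ΔM₀·e^(−t/τ) with ΔM₀ = 1794 − 1472.1 = 321.9 km³.
At t = 0.0857 yr, e^(−t/τ) = e^(−1.494) = 0.2245, so ΔM = 72.26 km³ and M = 1472.1 + 72.26 = 1544.4 km³.

1540 km³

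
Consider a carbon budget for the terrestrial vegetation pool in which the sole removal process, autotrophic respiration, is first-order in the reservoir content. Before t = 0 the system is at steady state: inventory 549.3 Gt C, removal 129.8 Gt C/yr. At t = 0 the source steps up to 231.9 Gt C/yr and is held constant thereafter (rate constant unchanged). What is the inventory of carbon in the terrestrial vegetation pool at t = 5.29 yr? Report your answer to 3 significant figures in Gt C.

858 Gt C

The sink rate constant is k = F₀/M₀ = 129.8/549.3 = 0.2363 yr⁻¹.
Solving dM/dt = F₁ − kM with M(0) = M₀ gives M(t) = F₁/k + (M₀ − F₁/k)·e^(−kt).
F₁/k = 231.9/0.2363 = 981.38 Gt C; kt = 0.2363 × 5.29 = 1.250, e^(−kt) = 0.2865.
M(5.29) = 981.38 + (549.3 − 981.38) × 0.2865 = 981.38 − 123.8 = 857.59 Gt C.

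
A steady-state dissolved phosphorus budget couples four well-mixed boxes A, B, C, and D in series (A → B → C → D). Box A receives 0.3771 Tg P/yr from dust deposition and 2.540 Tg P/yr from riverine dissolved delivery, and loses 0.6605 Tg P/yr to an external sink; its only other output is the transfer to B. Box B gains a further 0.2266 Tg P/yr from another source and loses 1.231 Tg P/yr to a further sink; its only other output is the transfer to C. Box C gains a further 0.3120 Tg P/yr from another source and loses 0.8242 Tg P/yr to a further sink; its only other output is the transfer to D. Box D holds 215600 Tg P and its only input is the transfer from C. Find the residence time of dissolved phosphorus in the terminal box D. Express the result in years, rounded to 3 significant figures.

291000 yr

Box A: F(A→B) = (0.3771 + 2.540) − 0.6605 = 2.2566 Tg P/yr.
Box B: F(B→C) = (2.2566 + 0.2266) − 1.231 = 1.2522 Tg P/yr.
Box C: F(C→D) = (1.2522 + 0.3120) − 0.8242 = 0.74000 Tg P/yr.
Box D throughput = its input = 0.74000 Tg P/yr; τ = 215600 / 0.74000 = 291400 yr.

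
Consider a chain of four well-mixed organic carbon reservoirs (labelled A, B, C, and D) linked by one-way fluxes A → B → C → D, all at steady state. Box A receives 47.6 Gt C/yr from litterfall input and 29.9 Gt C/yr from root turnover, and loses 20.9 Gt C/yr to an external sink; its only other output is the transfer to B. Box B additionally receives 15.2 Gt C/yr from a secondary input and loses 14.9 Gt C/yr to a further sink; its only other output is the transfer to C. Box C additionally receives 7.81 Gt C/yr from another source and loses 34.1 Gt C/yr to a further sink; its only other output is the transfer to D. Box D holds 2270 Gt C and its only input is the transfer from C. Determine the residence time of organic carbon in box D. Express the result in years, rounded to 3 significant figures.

Box A: F(A→B) = (47.6 + 29.9) − 20.9 = 56.600 Gt C/yr.
Box B: F(B→C) = (56.600 + 15.2) − 14.9 = 56.900 Gt C/yr.
Box C: F(C→D) = (56.900 + 7.81) − 34.1 = 30.610 Gt C/yr.
Box D throughput = its input = 30.610 Gt C/yr; τ = 2270 / 30.610 = 74.16 yr.

74.2 yr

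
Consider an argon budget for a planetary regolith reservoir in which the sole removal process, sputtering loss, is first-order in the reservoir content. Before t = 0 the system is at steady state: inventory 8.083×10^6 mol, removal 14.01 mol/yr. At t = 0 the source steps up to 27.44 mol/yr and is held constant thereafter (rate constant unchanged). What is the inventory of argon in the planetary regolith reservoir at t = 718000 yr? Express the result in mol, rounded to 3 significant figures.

1.36×10^7 mol

τ = M₀/F₀ = 8.083×10^6/14.01 = 576900 yr; rate constant k = 1/τ.
New steady state M_∞ = F₁/k = F₁·τ = 27.44 × 576900 = 1.5831×10^7 mol.
M(t) = M_∞ + (M₀ − M_∞)·e^(−t/τ); t/τ = 718000/576900 = 1.244, so e^(−t/τ) = 0.2881.
M(t) = 1.5831×10^7 − 7.748×10^6 × 0.2881 = 1.3599×10^7 mol.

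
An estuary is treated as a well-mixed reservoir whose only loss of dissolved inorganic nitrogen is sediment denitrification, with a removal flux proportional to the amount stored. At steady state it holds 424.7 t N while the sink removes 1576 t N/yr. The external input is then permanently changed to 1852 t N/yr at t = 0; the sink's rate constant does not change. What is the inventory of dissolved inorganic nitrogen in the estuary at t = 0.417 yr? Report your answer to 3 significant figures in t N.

483 t N

The sink rate constant is k = F₀/M₀ = 1576/424.7 = 3.711 yr⁻¹.
Solving dM/dt = F₁ − kM with M(0) = M₀ gives M(t) = F₁/k + (M₀ − F₁/k)·e^(−kt).
F₁/k = 1852/3.711 = 499.08 t N; kt = 3.711 × 0.417 = 1.547, e^(−kt) = 0.2128.
M(0.417) = 499.08 + (424.7 − 499.08) × 0.2128 = 499.08 − 15.83 = 483.25 t N.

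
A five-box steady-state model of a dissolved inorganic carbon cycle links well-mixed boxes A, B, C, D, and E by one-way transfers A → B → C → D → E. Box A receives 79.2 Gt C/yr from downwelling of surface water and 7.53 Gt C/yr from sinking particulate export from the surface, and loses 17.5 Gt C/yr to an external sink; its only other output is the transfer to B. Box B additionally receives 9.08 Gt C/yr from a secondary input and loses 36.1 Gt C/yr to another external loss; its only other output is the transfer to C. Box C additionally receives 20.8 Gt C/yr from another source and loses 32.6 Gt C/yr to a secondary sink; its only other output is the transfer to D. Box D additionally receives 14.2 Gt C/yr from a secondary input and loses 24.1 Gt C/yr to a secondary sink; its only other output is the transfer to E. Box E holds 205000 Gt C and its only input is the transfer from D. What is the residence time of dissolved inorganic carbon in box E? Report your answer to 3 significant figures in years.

10000 yr

Box A: F(A→B) = (79.2 + 7.53) − 17.5 = 69.230 Gt C/yr.
Box B: F(B→C) = (69.230 + 9.08) − 36.1 = 42.210 Gt C/yr.
Box C: F(C→D) = (42.210 + 20.8) − 32.6 = 30.410 Gt C/yr.
Box D: F(D→E) = (30.410 + 14.2) − 24.1 = 20.510 Gt C/yr.
Box E throughput = its input = 20.510 Gt C/yr; τ = 205000 / 20.510 = 9995 yr.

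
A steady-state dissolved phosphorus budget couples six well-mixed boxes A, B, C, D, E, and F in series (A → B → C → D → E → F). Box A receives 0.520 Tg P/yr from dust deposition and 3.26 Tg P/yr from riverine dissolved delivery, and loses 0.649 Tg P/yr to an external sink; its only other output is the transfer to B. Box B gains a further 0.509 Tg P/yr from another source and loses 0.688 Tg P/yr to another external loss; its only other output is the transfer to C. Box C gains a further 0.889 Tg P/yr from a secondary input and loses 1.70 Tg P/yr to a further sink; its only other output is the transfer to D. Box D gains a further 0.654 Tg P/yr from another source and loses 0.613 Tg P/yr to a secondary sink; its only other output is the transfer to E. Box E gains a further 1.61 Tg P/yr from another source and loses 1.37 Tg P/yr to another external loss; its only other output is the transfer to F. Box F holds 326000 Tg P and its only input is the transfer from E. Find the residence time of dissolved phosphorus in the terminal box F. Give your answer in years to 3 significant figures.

135000 yr

Box A: F(A→B) = (0.520 + 3.26) − 0.649 = 3.1310 Tg P/yr.
Box B: F(B→C) = (3.1310 + 0.509) − 0.688 = 2.9520 Tg P/yr.
Box C: F(C→D) = (2.9520 + 0.889) − 1.70 = 2.1410 Tg P/yr.
Box D: F(D→E) = (2.1410 + 0.654) − 0.613 = 2.1820 Tg P/yr.
Box E: F(E→F) = (2.1820 + 1.61) − 1.37 = 2.4220 Tg P/yr.
Box F throughput = its input = 2.4220 Tg P/yr; τ = 326000 / 2.4220 = 134600 yr.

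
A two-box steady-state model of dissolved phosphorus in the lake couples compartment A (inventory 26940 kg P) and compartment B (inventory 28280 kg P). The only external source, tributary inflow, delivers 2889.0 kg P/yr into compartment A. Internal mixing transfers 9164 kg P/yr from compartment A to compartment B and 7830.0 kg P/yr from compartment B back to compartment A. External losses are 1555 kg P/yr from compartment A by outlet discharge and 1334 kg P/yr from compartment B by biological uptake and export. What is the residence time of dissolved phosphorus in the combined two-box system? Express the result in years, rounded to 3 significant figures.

For the system as a whole, the A↔B exchange is internal and contributes nothing to the throughput; only the external sinks remove mass.
M_total = 26940 + 28280 = 55220 kg P.
ΣF_external_out = 1555 + 1334 = 2889.0 kg P/yr.
τ = M_total / ΣF_ext = 55220 / 2889.0 = 19.11 yr.

19.1 yr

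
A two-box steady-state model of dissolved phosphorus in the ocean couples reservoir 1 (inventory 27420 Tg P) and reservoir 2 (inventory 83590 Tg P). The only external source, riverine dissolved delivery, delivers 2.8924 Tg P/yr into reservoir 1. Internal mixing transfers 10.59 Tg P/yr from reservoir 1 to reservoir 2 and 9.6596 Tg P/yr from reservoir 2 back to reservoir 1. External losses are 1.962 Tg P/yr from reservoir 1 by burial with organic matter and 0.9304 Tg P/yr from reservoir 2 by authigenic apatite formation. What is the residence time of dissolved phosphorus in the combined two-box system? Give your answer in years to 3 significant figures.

Treat the two boxes together as one reservoir: the mixing fluxes between them are internal recycling, so τ = ΣM / Σ(external losses).
M_total = 27420 + 83590 = 111010 Tg P.
ΣF_external_out = 1.962 + 0.9304 = 2.8924 Tg P/yr.
τ = M_total / ΣF_ext = 111010 / 2.8924 = 38380 yr.

38400 yr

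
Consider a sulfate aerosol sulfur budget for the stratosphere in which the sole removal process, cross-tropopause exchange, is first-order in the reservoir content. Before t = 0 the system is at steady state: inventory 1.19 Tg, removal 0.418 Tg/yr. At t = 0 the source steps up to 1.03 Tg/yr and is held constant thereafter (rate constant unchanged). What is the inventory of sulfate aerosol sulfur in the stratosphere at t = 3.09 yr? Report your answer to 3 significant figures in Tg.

The sink rate constant is k = F₀/M₀ = 0.418/1.19 = 0.3513 yr⁻¹.
Solving dM/dt = F₁ − kM with M(0) = M₀ gives M(t) = F₁/k + (M₀ − F₁/k)·e^(−kt).
F₁/k = 1.03/0.3513 = 2.9323 Tg; kt = 0.3513 × 3.09 = 1.085, e^(−kt) = 0.3378.
M(3.09) = 2.9323 + (1.19 − 2.9323) × 0.3378 = 2.9323 − 0.5885 = 2.3438 Tg.

2.34 Tg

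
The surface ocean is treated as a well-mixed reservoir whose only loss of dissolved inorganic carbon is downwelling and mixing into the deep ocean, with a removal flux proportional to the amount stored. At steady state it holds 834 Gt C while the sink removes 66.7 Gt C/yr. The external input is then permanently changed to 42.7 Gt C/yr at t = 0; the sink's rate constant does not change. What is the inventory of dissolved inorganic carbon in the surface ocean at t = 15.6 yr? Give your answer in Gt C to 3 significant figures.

The sink rate constant is k = F₀/M₀ = 66.7/834 = 0.07998 yr⁻¹.
Solving dM/dt = F₁ − kM with M(0) = M₀ gives M(t) = F₁/k + (M₀ − F₁/k)·e^(−kt).
F₁/k = 42.7/0.07998 = 533.91 Gt C; kt = 0.07998 × 15.6 = 1.248, e^(−kt) = 0.2872.
M(15.6) = 533.91 + (834 − 533.91) × 0.2872 = 533.91 + 86.18 = 620.09 Gt C.

620 Gt C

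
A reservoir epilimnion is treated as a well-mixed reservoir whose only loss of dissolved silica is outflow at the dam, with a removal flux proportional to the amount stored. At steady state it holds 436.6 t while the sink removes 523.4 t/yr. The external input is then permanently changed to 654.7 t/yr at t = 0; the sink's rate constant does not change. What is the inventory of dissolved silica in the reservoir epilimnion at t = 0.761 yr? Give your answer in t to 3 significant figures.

The sink rate constant is k = F₀/M₀ = 523.4/436.6 = 1.199 yr⁻¹.
Solving dM/dt = F₁ − kM with M(0) = M₀ gives M(t) = F₁/k + (M₀ − F₁/k)·e^(−kt).
F₁/k = 654.7/1.199 = 546.13 t; kt = 1.199 × 0.761 = 0.9123, e^(−kt) = 0.4016.
M(0.761) = 546.13 + (436.6 − 546.13) × 0.4016 = 546.13 − 43.99 = 502.14 t.

502 t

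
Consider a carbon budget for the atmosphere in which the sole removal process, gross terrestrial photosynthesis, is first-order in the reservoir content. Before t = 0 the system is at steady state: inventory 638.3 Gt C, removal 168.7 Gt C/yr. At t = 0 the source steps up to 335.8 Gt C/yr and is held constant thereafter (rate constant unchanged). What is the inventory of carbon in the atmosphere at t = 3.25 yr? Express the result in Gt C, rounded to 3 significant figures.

1000 Gt C

Residence time τ = M₀/F₀ = 3.784 yr. The eventual steady state is M_∞ = M₀·(F₁/F₀) = 638.3 × 335.8/168.7 = 1270.5 Gt C.
The anomaly ΔM(t) = M(t) − M_∞ decays as ΔM₀·e^(−t/τ) with ΔM₀ = 638.3 − 1270.5 = −632.2 Gt C.
At t = 3.25 yr, e^(−t/τ) = e^(−0.8590) = 0.4236, so ΔM = −267.8 Gt C and M = 1270.5 − 267.8 = 1002.7 Gt C.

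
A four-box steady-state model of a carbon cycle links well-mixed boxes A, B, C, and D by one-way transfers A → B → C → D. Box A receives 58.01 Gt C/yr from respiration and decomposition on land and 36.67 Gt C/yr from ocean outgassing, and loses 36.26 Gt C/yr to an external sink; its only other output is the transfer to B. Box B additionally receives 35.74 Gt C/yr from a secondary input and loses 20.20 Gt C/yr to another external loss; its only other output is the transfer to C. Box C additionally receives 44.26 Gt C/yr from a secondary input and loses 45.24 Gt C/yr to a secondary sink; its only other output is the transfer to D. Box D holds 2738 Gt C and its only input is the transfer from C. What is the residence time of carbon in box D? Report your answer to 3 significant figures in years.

Box A: F(A→B) = (58.01 + 36.67) − 36.26 = 58.420 Gt C/yr.
Box B: F(B→C) = (58.420 + 35.74) − 20.20 = 73.960 Gt C/yr.
Box C: F(C→D) = (73.960 + 44.26) − 45.24 = 72.980 Gt C/yr.
Box D throughput = its input = 72.980 Gt C/yr; τ = 2738 / 72.980 = 37.52 yr.

37.5 yr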